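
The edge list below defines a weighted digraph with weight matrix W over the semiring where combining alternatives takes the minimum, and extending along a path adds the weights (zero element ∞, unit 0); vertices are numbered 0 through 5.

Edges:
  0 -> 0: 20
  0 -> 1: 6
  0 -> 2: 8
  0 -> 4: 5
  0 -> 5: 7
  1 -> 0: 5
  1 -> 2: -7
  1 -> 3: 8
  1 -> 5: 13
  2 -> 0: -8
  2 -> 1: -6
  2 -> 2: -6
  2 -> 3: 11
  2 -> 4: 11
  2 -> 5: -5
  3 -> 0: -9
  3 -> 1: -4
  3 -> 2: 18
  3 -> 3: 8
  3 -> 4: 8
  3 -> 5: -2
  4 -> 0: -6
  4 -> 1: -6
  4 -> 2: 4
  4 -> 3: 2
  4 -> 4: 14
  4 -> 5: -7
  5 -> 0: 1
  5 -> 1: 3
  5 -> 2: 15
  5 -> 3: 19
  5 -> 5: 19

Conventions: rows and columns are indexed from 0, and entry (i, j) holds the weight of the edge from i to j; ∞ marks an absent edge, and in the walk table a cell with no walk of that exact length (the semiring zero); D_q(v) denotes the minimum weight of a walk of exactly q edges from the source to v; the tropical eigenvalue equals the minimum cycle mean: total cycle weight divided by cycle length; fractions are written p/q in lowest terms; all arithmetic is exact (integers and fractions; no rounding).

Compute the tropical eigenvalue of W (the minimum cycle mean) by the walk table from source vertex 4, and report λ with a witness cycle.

q=0: [∞, ∞, ∞, ∞, 0, ∞]
q=1: [-6, -6, 4, 2, 14, -7]
q=2: [-7, -4, -13, 2, -1, -1]
q=3: [-21, -19, -19, -2, -2, -18]
q=4: [-27, -25, -26, -11, -16, -24]
q=5: [-34, -32, -32, -17, -22, -31]
q=6: [-40, -38, -39, -24, -29, -37]
Optimal cycle mean attained by: cycle 1->2->1, total (-7) + (-6), length 2.
Answer: λ = -13/2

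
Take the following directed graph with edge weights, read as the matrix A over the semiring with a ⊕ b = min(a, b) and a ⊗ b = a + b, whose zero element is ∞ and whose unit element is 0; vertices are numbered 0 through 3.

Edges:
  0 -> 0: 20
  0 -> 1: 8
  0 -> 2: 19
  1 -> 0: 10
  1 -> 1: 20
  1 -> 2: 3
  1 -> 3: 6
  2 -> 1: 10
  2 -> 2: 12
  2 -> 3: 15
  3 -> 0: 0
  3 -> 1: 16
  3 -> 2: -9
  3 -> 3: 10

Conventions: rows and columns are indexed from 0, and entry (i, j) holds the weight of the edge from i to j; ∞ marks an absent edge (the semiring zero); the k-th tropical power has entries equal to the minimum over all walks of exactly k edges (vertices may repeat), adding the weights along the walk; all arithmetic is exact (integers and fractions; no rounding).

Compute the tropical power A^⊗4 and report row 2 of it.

A^⊗2:
  [18, 28, 11, 14]
  [6, 13, -3, 16]
  [15, 22, 6, 16]
  [10, 1, 1, 6]
A^⊗3:
  [14, 21, 5, 24]
  [16, 7, 7, 12]
  [16, 16, 7, 21]
  [6, 11, -3, 7]
A^⊗4:
  [24, 15, 15, 20]
  [12, 17, 3, 13]
  [21, 17, 12, 22]
  [7, 7, -2, 12]
Answer: row 2 of A^⊗4 = [21, 17, 12, 22]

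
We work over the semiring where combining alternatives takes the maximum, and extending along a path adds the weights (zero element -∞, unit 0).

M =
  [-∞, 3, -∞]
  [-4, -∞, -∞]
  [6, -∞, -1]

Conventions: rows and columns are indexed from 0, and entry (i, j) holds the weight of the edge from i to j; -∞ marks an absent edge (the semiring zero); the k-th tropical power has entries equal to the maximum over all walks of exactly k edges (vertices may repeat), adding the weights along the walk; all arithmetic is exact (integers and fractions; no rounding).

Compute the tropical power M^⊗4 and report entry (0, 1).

M^⊗2:
  [-1, -∞, -∞]
  [-∞, -1, -∞]
  [5, 9, -2]
M^⊗3:
  [-∞, 2, -∞]
  [-5, -∞, -∞]
  [5, 8, -3]
M^⊗4:
  [-2, -∞, -∞]
  [-∞, -2, -∞]
  [4, 8, -4]
Key observation: no walk of exactly 4 edges connects these vertices, so the entry is the semiring zero.
Answer: (M^⊗4)[0][1] = -∞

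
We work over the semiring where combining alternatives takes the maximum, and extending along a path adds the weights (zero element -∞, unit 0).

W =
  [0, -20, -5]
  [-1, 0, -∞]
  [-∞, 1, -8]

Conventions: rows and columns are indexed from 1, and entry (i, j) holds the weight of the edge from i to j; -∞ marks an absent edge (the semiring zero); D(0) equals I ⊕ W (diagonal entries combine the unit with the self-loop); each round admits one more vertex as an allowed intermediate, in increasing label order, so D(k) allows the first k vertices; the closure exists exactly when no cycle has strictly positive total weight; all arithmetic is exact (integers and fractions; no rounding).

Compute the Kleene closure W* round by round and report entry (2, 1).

D(0):
  [0, -20, -5]
  [-1, 0, -∞]
  [-∞, 1, 0]
D(1):
  [0, -20, -5]
  [-1, 0, -6]
  [-∞, 1, 0]
D(2):
  [0, -20, -5]
  [-1, 0, -6]
  [0, 1, 0]
D(3):
  [0, -4, -5]
  [-1, 0, -6]
  [0, 1, 0]
Answer: W*[2][1] = -1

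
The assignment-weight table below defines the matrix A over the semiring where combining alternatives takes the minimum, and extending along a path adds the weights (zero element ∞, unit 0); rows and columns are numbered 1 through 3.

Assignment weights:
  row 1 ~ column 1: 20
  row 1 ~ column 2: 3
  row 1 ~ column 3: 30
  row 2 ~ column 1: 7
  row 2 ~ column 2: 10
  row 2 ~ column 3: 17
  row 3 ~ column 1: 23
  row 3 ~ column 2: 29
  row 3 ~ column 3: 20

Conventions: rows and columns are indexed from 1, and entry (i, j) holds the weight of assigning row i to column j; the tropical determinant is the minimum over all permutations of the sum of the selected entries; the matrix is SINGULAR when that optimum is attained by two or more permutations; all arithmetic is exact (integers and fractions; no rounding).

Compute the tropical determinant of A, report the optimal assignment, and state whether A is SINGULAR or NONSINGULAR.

σ = (1, 2, 3): 20 + 10 + 20 = 50
σ = (1, 3, 2): 20 + 17 + 29 = 66
σ = (2, 1, 3): 3 + 7 + 20 = 30
σ = (2, 3, 1): 3 + 17 + 23 = 43
σ = (3, 1, 2): 30 + 7 + 29 = 66
σ = (3, 2, 1): 30 + 10 + 23 = 63
Optimal value attained by: σ = (2, 1, 3).
Answer: det⊕(A) = 30; verdict: NONSINGULAR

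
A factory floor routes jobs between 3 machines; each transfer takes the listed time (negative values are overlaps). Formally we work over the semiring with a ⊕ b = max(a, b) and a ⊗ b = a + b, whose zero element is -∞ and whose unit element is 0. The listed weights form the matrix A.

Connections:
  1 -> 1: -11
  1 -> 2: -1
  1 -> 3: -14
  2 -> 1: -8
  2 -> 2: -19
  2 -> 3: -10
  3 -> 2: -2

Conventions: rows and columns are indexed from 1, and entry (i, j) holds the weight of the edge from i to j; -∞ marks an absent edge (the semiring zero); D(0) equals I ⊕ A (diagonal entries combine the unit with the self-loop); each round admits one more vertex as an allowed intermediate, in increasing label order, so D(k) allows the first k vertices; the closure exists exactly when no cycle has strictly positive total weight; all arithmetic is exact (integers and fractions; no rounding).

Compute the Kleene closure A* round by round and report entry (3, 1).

D(0):
  [0, -1, -14]
  [-8, 0, -10]
  [-∞, -2, 0]
D(1):
  [0, -1, -14]
  [-8, 0, -10]
  [-∞, -2, 0]
D(2):
  [0, -1, -11]
  [-8, 0, -10]
  [-10, -2, 0]
D(3):
  [0, -1, -11]
  [-8, 0, -10]
  [-10, -2, 0]
Answer: A*[3][1] = -10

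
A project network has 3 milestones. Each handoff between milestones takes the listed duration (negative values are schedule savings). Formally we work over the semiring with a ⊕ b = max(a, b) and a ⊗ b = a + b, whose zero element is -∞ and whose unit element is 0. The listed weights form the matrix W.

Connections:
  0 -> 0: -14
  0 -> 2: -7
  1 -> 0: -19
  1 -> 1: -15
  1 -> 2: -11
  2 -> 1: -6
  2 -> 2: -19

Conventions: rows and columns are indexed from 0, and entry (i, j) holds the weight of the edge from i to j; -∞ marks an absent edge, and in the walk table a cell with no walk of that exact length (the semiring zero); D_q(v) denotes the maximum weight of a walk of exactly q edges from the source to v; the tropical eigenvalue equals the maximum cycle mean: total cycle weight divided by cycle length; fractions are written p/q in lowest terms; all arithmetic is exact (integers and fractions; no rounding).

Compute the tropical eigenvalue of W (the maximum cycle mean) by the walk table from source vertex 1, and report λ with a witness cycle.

q=0: [-∞, 0, -∞]
q=1: [-19, -15, -11]
q=2: [-33, -17, -26]
q=3: [-36, -32, -28]
Optimal cycle mean attained by: cycle 1->2->1, total (-11) + (-6), length 2.
Answer: λ = -17/2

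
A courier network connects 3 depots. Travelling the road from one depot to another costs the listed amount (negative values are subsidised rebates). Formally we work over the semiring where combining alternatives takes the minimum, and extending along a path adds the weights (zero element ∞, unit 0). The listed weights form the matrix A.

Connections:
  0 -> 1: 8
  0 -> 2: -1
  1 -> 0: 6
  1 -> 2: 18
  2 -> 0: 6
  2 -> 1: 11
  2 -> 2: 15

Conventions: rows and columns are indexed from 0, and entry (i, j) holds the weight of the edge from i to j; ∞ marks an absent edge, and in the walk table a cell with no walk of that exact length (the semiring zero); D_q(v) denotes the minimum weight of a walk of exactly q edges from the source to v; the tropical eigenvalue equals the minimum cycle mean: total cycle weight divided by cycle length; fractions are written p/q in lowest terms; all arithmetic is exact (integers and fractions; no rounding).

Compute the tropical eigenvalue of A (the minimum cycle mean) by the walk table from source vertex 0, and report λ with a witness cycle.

q=0: [0, ∞, ∞]
q=1: [∞, 8, -1]
q=2: [5, 10, 14]
q=3: [16, 13, 4]
Optimal cycle mean attained by: cycle 0->2->0, total (-1) + 6, length 2.
Answer: λ = 5/2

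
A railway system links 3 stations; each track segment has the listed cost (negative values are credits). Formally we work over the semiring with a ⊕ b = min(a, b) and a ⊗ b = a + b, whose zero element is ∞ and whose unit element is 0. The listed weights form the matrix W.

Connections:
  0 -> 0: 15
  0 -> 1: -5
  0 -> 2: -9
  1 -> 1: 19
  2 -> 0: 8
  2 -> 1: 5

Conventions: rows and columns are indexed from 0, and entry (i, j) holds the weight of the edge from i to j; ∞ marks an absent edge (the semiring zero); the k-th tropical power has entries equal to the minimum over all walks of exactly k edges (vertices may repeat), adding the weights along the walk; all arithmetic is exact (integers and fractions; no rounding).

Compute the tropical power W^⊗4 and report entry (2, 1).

W^⊗2:
  [-1, -4, 6]
  [∞, 38, ∞]
  [23, 3, -1]
W^⊗3:
  [14, -6, -10]
  [∞, 57, ∞]
  [7, 4, 14]
W^⊗4:
  [-2, -5, 5]
  [∞, 76, ∞]
  [22, 2, -2]
Key observation: the optimum is the walk 2->0->2->0->1, with weight 8 + (-9) + 8 + (-5) = 2.
Optimal value attained by: walk 2->0->2->0->1.
Answer: (W^⊗4)[2][1] = 2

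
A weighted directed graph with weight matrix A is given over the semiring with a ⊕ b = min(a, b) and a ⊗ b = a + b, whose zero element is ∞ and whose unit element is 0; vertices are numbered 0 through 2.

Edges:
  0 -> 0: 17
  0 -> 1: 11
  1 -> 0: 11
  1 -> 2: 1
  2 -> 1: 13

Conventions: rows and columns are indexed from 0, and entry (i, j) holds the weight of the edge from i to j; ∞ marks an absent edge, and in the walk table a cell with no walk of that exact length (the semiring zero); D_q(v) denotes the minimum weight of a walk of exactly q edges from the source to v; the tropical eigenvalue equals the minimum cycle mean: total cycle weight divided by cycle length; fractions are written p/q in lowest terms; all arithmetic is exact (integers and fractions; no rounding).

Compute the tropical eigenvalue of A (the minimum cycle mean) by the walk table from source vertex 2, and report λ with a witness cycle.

q=0: [∞, ∞, 0]
q=1: [∞, 13, ∞]
q=2: [24, ∞, 14]
q=3: [41, 27, ∞]
Optimal cycle mean attained by: cycle 1->2->1, total 1 + 13, length 2.
Answer: λ = 7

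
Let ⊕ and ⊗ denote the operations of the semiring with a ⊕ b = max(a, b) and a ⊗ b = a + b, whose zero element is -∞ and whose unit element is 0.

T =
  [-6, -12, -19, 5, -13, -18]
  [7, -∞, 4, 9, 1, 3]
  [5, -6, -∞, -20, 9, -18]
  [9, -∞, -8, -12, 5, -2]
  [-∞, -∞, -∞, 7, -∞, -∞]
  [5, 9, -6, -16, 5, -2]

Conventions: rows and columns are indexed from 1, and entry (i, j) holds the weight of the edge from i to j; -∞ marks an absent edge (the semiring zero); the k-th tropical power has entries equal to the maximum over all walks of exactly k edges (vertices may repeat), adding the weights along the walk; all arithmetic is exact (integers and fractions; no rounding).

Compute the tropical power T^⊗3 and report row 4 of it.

T^⊗2:
  [14, -9, -3, -1, 10, 3]
  [18, 12, 1, 12, 14, 7]
  [1, -7, -2, 16, -5, -3]
  [3, 7, -8, 14, 3, -4]
  [16, -∞, -1, -5, 12, 5]
  [16, 7, 13, 18, 10, 12]
T^⊗3:
  [8, 12, -3, 19, 8, 1]
  [21, 16, 16, 23, 17, 15]
  [25, 6, 8, 6, 21, 14]
  [23, 5, 11, 16, 19, 12]
  [10, 14, -1, 21, 10, 3]
  [27, 21, 11, 21, 23, 16]
Answer: row 4 of T^⊗3 = [23, 5, 11, 16, 19, 12]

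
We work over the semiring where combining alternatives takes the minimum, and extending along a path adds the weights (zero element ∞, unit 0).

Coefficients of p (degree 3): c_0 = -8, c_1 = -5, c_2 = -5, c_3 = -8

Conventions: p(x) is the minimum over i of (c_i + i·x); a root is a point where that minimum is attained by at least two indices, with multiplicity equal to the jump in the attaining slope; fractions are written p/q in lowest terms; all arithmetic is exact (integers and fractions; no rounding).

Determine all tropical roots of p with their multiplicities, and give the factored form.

hull edge (i=0, c=-8) to (i=3, c=-8): slope 0, span 3
Factored form: p(x) = -8 ⊗ (x ⊕ 0) ⊗ (x ⊕ 0) ⊗ (x ⊕ 0)
Answer: roots = 0 (mult 3)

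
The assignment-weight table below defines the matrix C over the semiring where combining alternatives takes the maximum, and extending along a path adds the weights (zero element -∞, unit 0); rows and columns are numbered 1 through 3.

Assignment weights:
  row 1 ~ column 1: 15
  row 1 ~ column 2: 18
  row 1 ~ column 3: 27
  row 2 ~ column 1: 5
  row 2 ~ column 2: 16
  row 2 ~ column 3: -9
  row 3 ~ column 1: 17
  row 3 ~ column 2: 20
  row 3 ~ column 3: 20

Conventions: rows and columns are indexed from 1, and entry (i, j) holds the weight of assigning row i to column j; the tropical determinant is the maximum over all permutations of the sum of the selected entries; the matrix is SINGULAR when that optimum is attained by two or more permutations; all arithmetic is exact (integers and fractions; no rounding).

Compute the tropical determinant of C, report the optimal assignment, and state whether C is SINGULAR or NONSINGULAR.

σ = (1, 2, 3): 15 + 16 + 20 = 51
σ = (1, 3, 2): 15 + (-9) + 20 = 26
σ = (2, 1, 3): 18 + 5 + 20 = 43
σ = (2, 3, 1): 18 + (-9) + 17 = 26
σ = (3, 1, 2): 27 + 5 + 20 = 52
σ = (3, 2, 1): 27 + 16 + 17 = 60
Optimal value attained by: σ = (3, 2, 1).
Answer: det⊕(C) = 60; verdict: NONSINGULAR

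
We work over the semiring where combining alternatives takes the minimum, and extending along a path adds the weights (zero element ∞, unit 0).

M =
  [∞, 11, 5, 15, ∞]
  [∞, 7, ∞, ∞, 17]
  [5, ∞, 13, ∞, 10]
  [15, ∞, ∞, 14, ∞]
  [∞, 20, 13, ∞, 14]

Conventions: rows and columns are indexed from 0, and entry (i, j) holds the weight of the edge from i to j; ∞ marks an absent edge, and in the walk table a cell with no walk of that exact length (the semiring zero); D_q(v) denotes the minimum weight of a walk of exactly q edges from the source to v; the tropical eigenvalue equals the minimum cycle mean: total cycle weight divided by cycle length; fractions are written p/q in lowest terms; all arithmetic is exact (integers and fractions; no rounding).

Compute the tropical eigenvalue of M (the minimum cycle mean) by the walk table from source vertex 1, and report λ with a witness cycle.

q=0: [∞, 0, ∞, ∞, ∞]
q=1: [∞, 7, ∞, ∞, 17]
q=2: [∞, 14, 30, ∞, 24]
q=3: [35, 21, 37, ∞, 31]
q=4: [42, 28, 40, 50, 38]
q=5: [45, 35, 47, 57, 45]
Optimal cycle mean attained by: cycle 0->2->0, total 5 + 5, length 2.
Answer: λ = 5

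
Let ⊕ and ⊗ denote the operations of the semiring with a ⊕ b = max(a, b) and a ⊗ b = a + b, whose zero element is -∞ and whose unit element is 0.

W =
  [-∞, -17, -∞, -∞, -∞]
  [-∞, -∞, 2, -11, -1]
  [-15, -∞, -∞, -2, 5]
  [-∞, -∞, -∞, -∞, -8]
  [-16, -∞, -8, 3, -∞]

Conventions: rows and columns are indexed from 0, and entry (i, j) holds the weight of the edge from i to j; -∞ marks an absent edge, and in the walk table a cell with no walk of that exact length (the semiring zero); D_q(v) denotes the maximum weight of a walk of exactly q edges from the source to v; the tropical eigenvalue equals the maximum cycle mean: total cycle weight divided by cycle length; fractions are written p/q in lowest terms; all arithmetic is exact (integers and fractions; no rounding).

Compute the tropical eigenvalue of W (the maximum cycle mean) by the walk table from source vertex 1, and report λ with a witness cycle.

q=0: [-∞, 0, -∞, -∞, -∞]
q=1: [-∞, -∞, 2, -11, -1]
q=2: [-13, -∞, -9, 2, 7]
q=3: [-9, -30, -1, 10, -4]
q=4: [-16, -26, -12, -1, 4]
q=5: [-12, -33, -4, 7, -7]
Optimal cycle mean attained by: cycle 2->4->2, total 5 + (-8), length 2.
Answer: λ = -3/2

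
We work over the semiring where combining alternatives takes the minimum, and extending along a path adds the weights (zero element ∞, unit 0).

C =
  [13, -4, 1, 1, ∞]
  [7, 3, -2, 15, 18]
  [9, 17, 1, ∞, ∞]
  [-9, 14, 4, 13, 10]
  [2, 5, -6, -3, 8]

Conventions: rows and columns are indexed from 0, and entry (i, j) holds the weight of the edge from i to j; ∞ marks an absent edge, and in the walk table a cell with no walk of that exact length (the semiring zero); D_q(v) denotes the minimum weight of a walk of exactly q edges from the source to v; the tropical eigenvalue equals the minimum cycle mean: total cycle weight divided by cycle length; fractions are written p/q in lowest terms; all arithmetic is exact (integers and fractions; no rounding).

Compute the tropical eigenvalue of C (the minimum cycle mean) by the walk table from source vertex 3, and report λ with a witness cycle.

q=0: [∞, ∞, ∞, 0, ∞]
q=1: [-9, 14, 4, 13, 10]
q=2: [4, -13, -8, -8, 18]
q=3: [-17, -10, -15, 2, 2]
q=4: [-7, -21, -16, -16, 8]
q=5: [-25, -18, -23, -6, -6]
Optimal cycle mean attained by: cycle 0->3->0, total 1 + (-9), length 2.
Answer: λ = -4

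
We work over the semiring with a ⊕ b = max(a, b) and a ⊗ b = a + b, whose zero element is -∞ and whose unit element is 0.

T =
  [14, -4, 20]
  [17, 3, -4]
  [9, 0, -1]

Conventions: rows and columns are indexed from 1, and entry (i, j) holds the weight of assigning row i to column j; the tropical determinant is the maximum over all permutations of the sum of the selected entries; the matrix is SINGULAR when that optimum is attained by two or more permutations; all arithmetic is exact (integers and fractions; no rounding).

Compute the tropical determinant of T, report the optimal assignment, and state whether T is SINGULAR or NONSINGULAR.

σ = (1, 2, 3): 14 + 3 + (-1) = 16
σ = (1, 3, 2): 14 + (-4) + 0 = 10
σ = (2, 1, 3): (-4) + 17 + (-1) = 12
σ = (2, 3, 1): (-4) + (-4) + 9 = 1
σ = (3, 1, 2): 20 + 17 + 0 = 37
σ = (3, 2, 1): 20 + 3 + 9 = 32
Optimal value attained by: σ = (3, 1, 2).
Answer: det⊕(T) = 37; verdict: NONSINGULAR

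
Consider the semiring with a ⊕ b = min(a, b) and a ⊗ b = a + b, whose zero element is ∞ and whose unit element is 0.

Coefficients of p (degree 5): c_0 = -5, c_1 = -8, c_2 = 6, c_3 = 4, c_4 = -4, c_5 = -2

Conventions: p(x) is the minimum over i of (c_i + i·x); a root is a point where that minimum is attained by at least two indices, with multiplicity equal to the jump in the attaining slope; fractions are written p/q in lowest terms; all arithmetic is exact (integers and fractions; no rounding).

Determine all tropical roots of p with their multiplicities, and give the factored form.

hull edge (i=0, c=-5) to (i=1, c=-8): slope -3, span 1
hull edge (i=1, c=-8) to (i=4, c=-4): slope 4/3, span 3
hull edge (i=4, c=-4) to (i=5, c=-2): slope 2, span 1
Factored form: p(x) = -2 ⊗ (x ⊕ (-2)) ⊗ (x ⊕ (-4/3)) ⊗ (x ⊕ (-4/3)) ⊗ (x ⊕ (-4/3)) ⊗ (x ⊕ 3)
Answer: roots = -2 (mult 1), -4/3 (mult 3), 3 (mult 1)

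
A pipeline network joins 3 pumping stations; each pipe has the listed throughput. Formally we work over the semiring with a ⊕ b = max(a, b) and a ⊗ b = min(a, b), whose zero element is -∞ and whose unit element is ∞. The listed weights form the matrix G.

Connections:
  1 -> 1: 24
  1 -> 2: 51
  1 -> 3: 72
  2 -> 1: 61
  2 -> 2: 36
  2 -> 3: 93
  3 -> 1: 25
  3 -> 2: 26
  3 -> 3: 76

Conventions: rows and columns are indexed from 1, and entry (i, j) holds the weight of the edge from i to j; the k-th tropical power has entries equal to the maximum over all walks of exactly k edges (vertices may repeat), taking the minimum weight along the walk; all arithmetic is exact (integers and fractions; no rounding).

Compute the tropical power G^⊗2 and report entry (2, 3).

G^⊗2:
  [51, 36, 72]
  [36, 51, 76]
  [26, 26, 76]
Key observation: the optimum is the walk 2->3->3, with weight 93 min 76 = 76.
Optimal value attained by: walk 2->3->3.
Answer: (G^⊗2)[2][3] = 76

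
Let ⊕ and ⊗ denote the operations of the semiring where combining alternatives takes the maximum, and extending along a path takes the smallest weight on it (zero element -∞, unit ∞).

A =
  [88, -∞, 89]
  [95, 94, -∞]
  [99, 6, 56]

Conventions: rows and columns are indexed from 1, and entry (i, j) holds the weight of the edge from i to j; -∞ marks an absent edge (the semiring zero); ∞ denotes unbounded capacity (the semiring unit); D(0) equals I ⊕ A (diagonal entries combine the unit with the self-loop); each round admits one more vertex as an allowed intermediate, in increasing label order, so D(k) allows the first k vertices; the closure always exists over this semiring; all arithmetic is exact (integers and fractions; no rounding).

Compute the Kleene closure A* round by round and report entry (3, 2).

D(0):
  [∞, -∞, 89]
  [95, ∞, -∞]
  [99, 6, ∞]
D(1):
  [∞, -∞, 89]
  [95, ∞, 89]
  [99, 6, ∞]
D(2):
  [∞, -∞, 89]
  [95, ∞, 89]
  [99, 6, ∞]
D(3):
  [∞, 6, 89]
  [95, ∞, 89]
  [99, 6, ∞]
Answer: A*[3][2] = 6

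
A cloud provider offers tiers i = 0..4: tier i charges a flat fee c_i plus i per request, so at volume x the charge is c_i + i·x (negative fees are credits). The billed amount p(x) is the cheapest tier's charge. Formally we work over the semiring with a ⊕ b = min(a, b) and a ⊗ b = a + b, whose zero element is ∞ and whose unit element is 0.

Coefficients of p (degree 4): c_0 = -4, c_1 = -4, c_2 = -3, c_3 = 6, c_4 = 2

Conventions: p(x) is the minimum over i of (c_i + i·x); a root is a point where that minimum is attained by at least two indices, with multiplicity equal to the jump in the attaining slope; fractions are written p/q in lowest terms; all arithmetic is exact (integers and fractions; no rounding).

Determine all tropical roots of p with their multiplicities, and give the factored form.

hull edge (i=0, c=-4) to (i=1, c=-4): slope 0, span 1
hull edge (i=1, c=-4) to (i=2, c=-3): slope 1, span 1
hull edge (i=2, c=-3) to (i=4, c=2): slope 5/2, span 2
Factored form: p(x) = 2 ⊗ (x ⊕ (-5/2)) ⊗ (x ⊕ (-5/2)) ⊗ (x ⊕ (-1)) ⊗ (x ⊕ 0)
Answer: roots = -5/2 (mult 2), -1 (mult 1), 0 (mult 1)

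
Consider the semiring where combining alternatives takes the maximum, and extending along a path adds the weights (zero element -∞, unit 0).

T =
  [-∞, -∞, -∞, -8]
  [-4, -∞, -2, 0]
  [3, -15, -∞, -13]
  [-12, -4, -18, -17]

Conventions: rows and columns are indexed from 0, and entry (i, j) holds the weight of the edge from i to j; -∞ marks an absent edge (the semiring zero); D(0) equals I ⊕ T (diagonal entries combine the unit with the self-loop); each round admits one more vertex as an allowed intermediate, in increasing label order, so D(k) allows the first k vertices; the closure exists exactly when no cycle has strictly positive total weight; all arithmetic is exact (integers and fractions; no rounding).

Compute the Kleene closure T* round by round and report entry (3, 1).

D(0):
  [0, -∞, -∞, -8]
  [-4, 0, -2, 0]
  [3, -15, 0, -13]
  [-12, -4, -18, 0]
D(1):
  [0, -∞, -∞, -8]
  [-4, 0, -2, 0]
  [3, -15, 0, -5]
  [-12, -4, -18, 0]
D(2):
  [0, -∞, -∞, -8]
  [-4, 0, -2, 0]
  [3, -15, 0, -5]
  [-8, -4, -6, 0]
D(3):
  [0, -∞, -∞, -8]
  [1, 0, -2, 0]
  [3, -15, 0, -5]
  [-3, -4, -6, 0]
D(4):
  [0, -12, -14, -8]
  [1, 0, -2, 0]
  [3, -9, 0, -5]
  [-3, -4, -6, 0]
Answer: T*[3][1] = -4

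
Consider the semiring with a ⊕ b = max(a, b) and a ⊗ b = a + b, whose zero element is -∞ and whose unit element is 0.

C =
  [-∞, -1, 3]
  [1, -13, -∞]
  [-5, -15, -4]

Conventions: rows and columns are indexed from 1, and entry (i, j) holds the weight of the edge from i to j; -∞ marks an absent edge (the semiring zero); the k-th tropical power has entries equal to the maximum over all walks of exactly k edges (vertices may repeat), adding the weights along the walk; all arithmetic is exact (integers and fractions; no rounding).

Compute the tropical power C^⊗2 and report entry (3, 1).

C^⊗2:
  [0, -12, -1]
  [-12, 0, 4]
  [-9, -6, -2]
Key observation: the optimum is the walk 3->3->1, with weight (-4) + (-5) = -9.
Optimal value attained by: walk 3->3->1.
Answer: (C^⊗2)[3][1] = -9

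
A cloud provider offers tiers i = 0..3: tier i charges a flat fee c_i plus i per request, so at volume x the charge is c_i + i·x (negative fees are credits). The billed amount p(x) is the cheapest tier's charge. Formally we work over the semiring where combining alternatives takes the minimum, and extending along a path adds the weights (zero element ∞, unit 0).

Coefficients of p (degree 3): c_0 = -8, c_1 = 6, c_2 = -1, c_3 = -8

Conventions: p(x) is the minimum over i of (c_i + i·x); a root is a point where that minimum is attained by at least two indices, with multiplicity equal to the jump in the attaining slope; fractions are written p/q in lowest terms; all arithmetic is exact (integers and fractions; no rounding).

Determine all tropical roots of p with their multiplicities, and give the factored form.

hull edge (i=0, c=-8) to (i=3, c=-8): slope 0, span 3
Factored form: p(x) = -8 ⊗ (x ⊕ 0) ⊗ (x ⊕ 0) ⊗ (x ⊕ 0)
Answer: roots = 0 (mult 3)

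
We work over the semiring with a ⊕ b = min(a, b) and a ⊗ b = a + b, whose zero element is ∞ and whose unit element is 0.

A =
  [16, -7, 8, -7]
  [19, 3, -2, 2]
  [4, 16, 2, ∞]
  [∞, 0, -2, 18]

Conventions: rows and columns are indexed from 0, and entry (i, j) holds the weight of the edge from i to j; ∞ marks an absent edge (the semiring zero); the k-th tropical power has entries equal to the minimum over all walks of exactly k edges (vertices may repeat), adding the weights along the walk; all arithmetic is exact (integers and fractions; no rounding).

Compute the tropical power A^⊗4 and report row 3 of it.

A^⊗2:
  [12, -7, -9, -5]
  [2, 2, 0, 5]
  [6, -3, 4, -3]
  [2, 3, -2, 2]
A^⊗3:
  [-5, -5, -9, -5]
  [4, -5, 0, -5]
  [8, -3, -5, -1]
  [2, -5, 0, -5]
A^⊗4:
  [-5, -12, -7, -12]
  [4, -5, -7, -3]
  [-1, -1, -5, -1]
  [4, -5, -7, -5]
Answer: row 3 of A^⊗4 = [4, -5, -7, -5]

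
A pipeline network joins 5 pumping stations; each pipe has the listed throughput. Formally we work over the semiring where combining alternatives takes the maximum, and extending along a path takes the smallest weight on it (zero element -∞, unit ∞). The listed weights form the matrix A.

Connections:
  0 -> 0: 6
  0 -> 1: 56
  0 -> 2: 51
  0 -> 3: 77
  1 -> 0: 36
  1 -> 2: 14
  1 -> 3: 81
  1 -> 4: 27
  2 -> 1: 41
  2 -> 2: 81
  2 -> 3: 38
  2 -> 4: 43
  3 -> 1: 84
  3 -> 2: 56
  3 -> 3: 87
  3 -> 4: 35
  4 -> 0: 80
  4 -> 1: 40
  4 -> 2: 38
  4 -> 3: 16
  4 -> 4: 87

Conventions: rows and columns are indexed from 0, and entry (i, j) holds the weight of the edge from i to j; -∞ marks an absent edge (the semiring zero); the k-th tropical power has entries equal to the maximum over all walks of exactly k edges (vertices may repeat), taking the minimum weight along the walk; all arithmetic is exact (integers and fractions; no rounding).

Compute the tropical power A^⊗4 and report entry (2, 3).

A^⊗2:
  [36, 77, 56, 77, 43]
  [27, 81, 56, 81, 35]
  [43, 41, 81, 41, 43]
  [36, 84, 56, 87, 43]
  [80, 56, 51, 77, 87]
A^⊗3:
  [43, 77, 56, 77, 43]
  [36, 81, 56, 81, 43]
  [43, 43, 81, 43, 43]
  [43, 84, 56, 87, 43]
  [80, 77, 56, 77, 87]
A^⊗4:
  [43, 77, 56, 77, 43]
  [43, 81, 56, 81, 43]
  [43, 43, 81, 43, 43]
  [43, 84, 56, 87, 43]
  [80, 77, 56, 77, 87]
Key observation: the optimum is the walk 2->2->4->0->3, with weight 81 min 43 min 80 min 77 = 43.
Optimal value attained by: walk 2->2->4->0->3.
Answer: (A^⊗4)[2][3] = 43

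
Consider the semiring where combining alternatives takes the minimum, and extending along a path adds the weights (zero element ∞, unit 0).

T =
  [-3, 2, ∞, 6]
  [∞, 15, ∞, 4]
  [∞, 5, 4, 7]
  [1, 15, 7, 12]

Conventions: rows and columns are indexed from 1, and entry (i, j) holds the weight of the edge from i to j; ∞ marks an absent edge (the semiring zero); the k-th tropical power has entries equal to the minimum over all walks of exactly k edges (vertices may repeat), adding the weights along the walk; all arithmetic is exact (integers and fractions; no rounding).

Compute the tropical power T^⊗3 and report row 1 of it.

T^⊗2:
  [-6, -1, 13, 3]
  [5, 19, 11, 16]
  [8, 9, 8, 9]
  [-2, 3, 11, 7]
T^⊗3:
  [-9, -4, 10, 0]
  [2, 7, 15, 11]
  [5, 10, 12, 13]
  [-5, 0, 14, 4]
Answer: row 1 of T^⊗3 = [-9, -4, 10, 0]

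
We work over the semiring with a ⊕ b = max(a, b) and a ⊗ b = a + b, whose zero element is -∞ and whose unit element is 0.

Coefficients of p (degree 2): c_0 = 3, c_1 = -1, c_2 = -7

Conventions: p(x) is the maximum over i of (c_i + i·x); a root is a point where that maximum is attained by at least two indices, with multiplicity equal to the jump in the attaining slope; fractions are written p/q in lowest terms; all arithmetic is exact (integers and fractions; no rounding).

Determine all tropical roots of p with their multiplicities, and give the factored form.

hull edge (i=0, c=3) to (i=1, c=-1): slope -4, span 1
hull edge (i=1, c=-1) to (i=2, c=-7): slope -6, span 1
Factored form: p(x) = -7 ⊗ (x ⊕ 4) ⊗ (x ⊕ 6)
Answer: roots = 4 (mult 1), 6 (mult 1)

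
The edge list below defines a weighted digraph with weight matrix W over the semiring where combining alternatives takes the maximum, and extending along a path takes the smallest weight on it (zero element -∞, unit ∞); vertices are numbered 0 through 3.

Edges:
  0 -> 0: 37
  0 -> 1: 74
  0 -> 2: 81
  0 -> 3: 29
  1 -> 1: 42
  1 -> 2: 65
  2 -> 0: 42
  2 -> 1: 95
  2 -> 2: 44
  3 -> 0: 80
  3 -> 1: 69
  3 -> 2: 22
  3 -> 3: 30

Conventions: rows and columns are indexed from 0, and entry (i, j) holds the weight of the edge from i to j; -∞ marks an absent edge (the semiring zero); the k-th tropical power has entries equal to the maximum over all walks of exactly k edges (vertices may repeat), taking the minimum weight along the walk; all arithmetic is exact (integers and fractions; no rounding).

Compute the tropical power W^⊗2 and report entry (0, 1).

W^⊗2:
  [42, 81, 65, 29]
  [42, 65, 44, -∞]
  [42, 44, 65, 29]
  [37, 74, 80, 30]
Key observation: the optimum is the walk 0->2->1, with weight 81 min 95 = 81.
Optimal value attained by: walk 0->2->1.
Answer: (W^⊗2)[0][1] = 81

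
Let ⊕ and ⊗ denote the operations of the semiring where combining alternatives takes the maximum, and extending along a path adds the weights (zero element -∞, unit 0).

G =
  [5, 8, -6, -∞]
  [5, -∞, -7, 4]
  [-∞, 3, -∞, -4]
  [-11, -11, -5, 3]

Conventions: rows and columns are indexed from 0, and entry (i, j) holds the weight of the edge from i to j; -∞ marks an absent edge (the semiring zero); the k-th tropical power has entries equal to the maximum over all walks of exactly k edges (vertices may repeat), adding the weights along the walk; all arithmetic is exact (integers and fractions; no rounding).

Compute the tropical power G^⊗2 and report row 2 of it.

G^⊗2:
  [13, 13, 1, 12]
  [10, 13, -1, 7]
  [8, -15, -4, 7]
  [-6, -2, -2, 6]
Answer: row 2 of G^⊗2 = [8, -15, -4, 7]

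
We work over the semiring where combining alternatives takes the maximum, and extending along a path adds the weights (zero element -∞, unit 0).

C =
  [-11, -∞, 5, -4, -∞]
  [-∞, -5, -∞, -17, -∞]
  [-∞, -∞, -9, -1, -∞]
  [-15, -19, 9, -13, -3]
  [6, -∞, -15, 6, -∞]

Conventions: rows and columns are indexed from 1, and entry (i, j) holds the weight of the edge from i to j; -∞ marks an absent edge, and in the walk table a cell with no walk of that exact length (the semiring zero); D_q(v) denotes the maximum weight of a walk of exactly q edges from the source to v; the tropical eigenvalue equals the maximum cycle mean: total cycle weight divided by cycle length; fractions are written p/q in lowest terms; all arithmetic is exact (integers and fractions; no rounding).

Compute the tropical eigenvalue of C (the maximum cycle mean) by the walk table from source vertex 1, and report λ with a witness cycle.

q=0: [0, -∞, -∞, -∞, -∞]
q=1: [-11, -∞, 5, -4, -∞]
q=2: [-19, -23, 5, 4, -7]
q=3: [-1, -15, 13, 4, 1]
q=4: [7, -15, 13, 12, 1]
q=5: [7, -7, 21, 12, 9]
Optimal cycle mean attained by: cycle 3->4->3, total (-1) + 9, length 2.
Answer: λ = 4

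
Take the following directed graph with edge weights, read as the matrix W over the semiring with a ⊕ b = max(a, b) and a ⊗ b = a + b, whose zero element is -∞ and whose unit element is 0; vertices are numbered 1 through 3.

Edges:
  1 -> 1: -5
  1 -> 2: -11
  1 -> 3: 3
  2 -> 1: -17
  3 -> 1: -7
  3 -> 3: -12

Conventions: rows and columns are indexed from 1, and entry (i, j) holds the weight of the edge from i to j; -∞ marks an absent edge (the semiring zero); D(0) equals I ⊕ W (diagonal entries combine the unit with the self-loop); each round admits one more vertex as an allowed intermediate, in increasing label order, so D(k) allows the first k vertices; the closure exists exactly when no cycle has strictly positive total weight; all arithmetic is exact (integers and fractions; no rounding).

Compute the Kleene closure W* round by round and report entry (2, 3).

D(0):
  [0, -11, 3]
  [-17, 0, -∞]
  [-7, -∞, 0]
D(1):
  [0, -11, 3]
  [-17, 0, -14]
  [-7, -18, 0]
D(2):
  [0, -11, 3]
  [-17, 0, -14]
  [-7, -18, 0]
D(3):
  [0, -11, 3]
  [-17, 0, -14]
  [-7, -18, 0]
Answer: W*[2][3] = -14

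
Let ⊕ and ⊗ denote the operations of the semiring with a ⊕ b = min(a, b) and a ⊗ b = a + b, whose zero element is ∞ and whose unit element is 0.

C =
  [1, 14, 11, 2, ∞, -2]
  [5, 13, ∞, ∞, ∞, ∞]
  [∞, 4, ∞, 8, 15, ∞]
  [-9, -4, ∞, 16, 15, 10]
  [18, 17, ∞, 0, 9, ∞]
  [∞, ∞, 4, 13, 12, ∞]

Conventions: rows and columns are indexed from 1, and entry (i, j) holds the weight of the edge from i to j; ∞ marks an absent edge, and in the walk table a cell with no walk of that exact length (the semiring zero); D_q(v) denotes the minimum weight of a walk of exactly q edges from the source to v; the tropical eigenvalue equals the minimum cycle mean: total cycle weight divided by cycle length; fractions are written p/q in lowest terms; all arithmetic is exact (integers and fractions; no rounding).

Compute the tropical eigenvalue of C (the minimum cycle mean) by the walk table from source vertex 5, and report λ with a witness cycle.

q=0: [∞, ∞, ∞, ∞, 0, ∞]
q=1: [18, 17, ∞, 0, 9, ∞]
q=2: [-9, -4, 29, 9, 15, 10]
q=3: [-8, 5, 2, -7, 22, -11]
q=4: [-16, -11, -7, -6, 1, -10]
q=5: [-15, -10, -6, -14, 2, -18]
q=6: [-23, -18, -14, -13, -6, -17]
Optimal cycle mean attained by: cycle 1->4->1, total 2 + (-9), length 2.
Answer: λ = -7/2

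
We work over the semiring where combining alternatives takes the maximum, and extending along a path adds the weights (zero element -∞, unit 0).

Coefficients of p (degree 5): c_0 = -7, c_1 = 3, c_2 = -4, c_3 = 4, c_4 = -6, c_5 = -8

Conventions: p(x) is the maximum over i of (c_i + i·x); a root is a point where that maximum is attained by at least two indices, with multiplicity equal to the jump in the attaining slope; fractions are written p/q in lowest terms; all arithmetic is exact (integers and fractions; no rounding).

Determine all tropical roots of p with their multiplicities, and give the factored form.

hull edge (i=0, c=-7) to (i=1, c=3): slope 10, span 1
hull edge (i=1, c=3) to (i=3, c=4): slope 1/2, span 2
hull edge (i=3, c=4) to (i=5, c=-8): slope -6, span 2
Factored form: p(x) = -8 ⊗ (x ⊕ (-10)) ⊗ (x ⊕ (-1/2)) ⊗ (x ⊕ (-1/2)) ⊗ (x ⊕ 6) ⊗ (x ⊕ 6)
Answer: roots = -10 (mult 1), -1/2 (mult 2), 6 (mult 2)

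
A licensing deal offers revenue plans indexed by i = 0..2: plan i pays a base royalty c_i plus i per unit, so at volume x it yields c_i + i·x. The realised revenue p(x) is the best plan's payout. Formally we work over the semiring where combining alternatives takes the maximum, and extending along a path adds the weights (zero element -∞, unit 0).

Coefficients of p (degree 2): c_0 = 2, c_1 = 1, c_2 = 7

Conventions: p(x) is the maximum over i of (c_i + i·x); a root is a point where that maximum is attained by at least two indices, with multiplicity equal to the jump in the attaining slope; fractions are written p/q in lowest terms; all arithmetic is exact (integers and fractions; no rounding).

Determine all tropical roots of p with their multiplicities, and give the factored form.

hull edge (i=0, c=2) to (i=2, c=7): slope 5/2, span 2
Factored form: p(x) = 7 ⊗ (x ⊕ (-5/2)) ⊗ (x ⊕ (-5/2))
Answer: roots = -5/2 (mult 2)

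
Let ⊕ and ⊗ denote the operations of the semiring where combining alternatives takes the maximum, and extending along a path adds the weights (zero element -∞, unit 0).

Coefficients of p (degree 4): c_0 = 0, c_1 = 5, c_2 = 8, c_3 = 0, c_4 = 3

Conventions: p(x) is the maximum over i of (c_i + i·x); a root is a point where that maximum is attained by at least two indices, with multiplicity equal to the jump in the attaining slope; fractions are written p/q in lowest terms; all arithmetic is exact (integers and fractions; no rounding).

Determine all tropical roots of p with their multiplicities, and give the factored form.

hull edge (i=0, c=0) to (i=1, c=5): slope 5, span 1
hull edge (i=1, c=5) to (i=2, c=8): slope 3, span 1
hull edge (i=2, c=8) to (i=4, c=3): slope -5/2, span 2
Factored form: p(x) = 3 ⊗ (x ⊕ (-5)) ⊗ (x ⊕ (-3)) ⊗ (x ⊕ 5/2) ⊗ (x ⊕ 5/2)
Answer: roots = -5 (mult 1), -3 (mult 1), 5/2 (mult 2)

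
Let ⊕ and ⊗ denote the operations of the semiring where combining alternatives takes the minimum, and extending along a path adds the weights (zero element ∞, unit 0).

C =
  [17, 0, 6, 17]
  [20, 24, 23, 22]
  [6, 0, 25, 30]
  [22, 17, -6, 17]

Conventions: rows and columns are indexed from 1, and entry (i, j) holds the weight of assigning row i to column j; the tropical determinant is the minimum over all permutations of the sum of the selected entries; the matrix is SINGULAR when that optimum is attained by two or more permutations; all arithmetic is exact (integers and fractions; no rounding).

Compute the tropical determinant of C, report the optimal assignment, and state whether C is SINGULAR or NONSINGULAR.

σ = (1, 2, 3, 4): 17 + 24 + 25 + 17 = 83
σ = (1, 2, 4, 3): 17 + 24 + 30 + (-6) = 65
σ = (1, 3, 2, 4): 17 + 23 + 0 + 17 = 57
σ = (1, 3, 4, 2): 17 + 23 + 30 + 17 = 87
σ = (1, 4, 2, 3): 17 + 22 + 0 + (-6) = 33
σ = (1, 4, 3, 2): 17 + 22 + 25 + 17 = 81
σ = (2, 1, 3, 4): 0 + 20 + 25 + 17 = 62
σ = (2, 1, 4, 3): 0 + 20 + 30 + (-6) = 44
σ = (2, 3, 1, 4): 0 + 23 + 6 + 17 = 46
σ = (2, 3, 4, 1): 0 + 23 + 30 + 22 = 75
σ = (2, 4, 1, 3): 0 + 22 + 6 + (-6) = 22
σ = (2, 4, 3, 1): 0 + 22 + 25 + 22 = 69
σ = (3, 1, 2, 4): 6 + 20 + 0 + 17 = 43
σ = (3, 1, 4, 2): 6 + 20 + 30 + 17 = 73
σ = (3, 2, 1, 4): 6 + 24 + 6 + 17 = 53
σ = (3, 2, 4, 1): 6 + 24 + 30 + 22 = 82
σ = (3, 4, 1, 2): 6 + 22 + 6 + 17 = 51
σ = (3, 4, 2, 1): 6 + 22 + 0 + 22 = 50
σ = (4, 1, 2, 3): 17 + 20 + 0 + (-6) = 31
σ = (4, 1, 3, 2): 17 + 20 + 25 + 17 = 79
σ = (4, 2, 1, 3): 17 + 24 + 6 + (-6) = 41
σ = (4, 2, 3, 1): 17 + 24 + 25 + 22 = 88
σ = (4, 3, 1, 2): 17 + 23 + 6 + 17 = 63
σ = (4, 3, 2, 1): 17 + 23 + 0 + 22 = 62
Optimal value attained by: σ = (2, 4, 1, 3).
Answer: det⊕(C) = 22; verdict: NONSINGULAR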